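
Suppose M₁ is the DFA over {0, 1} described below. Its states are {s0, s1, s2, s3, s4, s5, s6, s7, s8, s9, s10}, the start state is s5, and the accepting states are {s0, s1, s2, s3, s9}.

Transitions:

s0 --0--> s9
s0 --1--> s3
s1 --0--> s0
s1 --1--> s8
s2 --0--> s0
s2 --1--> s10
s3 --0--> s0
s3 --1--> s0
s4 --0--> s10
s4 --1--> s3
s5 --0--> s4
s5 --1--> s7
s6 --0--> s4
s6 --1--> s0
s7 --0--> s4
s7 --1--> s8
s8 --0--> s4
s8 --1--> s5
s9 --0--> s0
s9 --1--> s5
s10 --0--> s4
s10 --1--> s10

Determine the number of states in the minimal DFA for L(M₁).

5

First remove the unreachable states {s1,s2,s6}; 8 states remain.
Start with accepting vs non-accepting: {s0,s3,s9} | {s4,s5,s7,s8,s10}.
Refine {s0,s3,s9} on symbol 1: members go to different blocks, giving {s0,s3} and {s9}.
Refine {s0,s3} on symbol 0: members go to different blocks, giving {s0} and {s3}.
Refine {s4,s5,s7,s8,s10} on symbol 1: members go to different blocks, giving {s5,s7,s8,s10} and {s4}.
Stable partition: {s0} | {s5,s7,s8,s10} | {s9} | {s3} | {s4} — 5 equivalence classes.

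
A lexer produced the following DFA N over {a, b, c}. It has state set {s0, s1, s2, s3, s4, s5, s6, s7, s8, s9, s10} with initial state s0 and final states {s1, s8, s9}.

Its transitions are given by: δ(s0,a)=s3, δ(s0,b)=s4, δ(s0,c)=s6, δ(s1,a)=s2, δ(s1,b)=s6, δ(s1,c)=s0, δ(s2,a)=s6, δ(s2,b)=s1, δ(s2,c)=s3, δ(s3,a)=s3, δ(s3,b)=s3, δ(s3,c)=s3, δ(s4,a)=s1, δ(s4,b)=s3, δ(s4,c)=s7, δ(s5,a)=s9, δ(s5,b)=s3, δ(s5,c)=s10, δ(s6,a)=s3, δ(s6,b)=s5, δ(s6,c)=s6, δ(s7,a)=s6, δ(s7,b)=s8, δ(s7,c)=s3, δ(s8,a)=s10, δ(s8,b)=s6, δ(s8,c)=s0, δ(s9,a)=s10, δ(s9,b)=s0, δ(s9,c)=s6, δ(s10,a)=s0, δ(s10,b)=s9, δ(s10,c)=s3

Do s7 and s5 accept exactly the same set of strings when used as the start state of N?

Start with accepting vs non-accepting: {s1,s8,s9} | {s0,s2,s3,s4,s5,s6,s7,s10}.
Refine {s0,s2,s3,s4,s5,s6,s7,s10} on symbol a: members go to different blocks, giving {s0,s2,s3,s6,s7,s10} and {s4,s5}.
Refine {s0,s2,s3,s6,s7,s10} on symbol b: members go to different blocks, giving {s2,s7,s10} and {s0,s6} and {s3}.
No further refinement is possible. Final partition (5 blocks): {s1,s8,s9} | {s2,s7,s10} | {s4,s5} | {s0,s6} | {s3}.
s7 and s5 end up in different blocks, so they are distinguishable. For instance, the string 'a' is accepted from only s5.

No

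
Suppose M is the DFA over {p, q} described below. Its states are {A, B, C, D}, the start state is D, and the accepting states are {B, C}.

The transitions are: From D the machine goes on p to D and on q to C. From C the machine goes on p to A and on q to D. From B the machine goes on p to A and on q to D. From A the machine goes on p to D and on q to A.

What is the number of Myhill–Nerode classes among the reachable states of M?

3

Reachable states from the start: {A,C,D}. Unreachable: {B} — drop them.
P0 = {C} | {A,D}.
Split {A,D} by δ(·,q) → {A} and {D}.
The partition is now stable with 3 blocks: {C} | {A} | {D}.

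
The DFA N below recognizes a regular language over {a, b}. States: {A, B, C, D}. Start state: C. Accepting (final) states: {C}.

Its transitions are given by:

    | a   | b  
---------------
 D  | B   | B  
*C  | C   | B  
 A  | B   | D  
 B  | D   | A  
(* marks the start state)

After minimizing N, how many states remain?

2

P0 = {C} | {A,B,D}.
Stable partition: {C} | {A,B,D} — 2 equivalence classes.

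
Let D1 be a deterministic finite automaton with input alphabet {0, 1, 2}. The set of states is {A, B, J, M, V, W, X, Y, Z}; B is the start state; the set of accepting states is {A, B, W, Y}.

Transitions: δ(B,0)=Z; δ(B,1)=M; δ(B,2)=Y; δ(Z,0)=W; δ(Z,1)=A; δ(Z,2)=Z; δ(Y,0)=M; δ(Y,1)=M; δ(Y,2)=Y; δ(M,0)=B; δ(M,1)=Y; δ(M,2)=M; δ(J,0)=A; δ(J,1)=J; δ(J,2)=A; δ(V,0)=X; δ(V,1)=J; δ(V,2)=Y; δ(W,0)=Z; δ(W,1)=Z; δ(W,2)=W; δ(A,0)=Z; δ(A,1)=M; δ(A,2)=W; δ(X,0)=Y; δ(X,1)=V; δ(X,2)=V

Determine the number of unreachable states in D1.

3

BFS from B reaches {A, B, M, W, Y, Z}; the 3 state(s) J, V, X are never visited.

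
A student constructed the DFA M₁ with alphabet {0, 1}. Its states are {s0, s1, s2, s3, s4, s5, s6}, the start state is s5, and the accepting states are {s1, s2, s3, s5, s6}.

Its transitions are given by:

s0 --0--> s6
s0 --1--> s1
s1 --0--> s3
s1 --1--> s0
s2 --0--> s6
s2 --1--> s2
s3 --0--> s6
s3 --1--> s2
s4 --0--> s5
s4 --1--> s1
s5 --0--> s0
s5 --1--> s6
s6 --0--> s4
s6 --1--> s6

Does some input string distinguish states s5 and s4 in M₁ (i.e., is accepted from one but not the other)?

All states are reachable from the start state.
Start with accepting vs non-accepting: {s1,s2,s3,s5,s6} | {s0,s4}.
On input 0, block {s1,s2,s3,s5,s6} splits into {s1,s2,s3} and {s5,s6}.
Split {s1,s2,s3} by δ(·,0) → {s2,s3} and {s1}.
No further refinement is possible. Final partition (4 blocks): {s2,s3} | {s0,s4} | {s5,s6} | {s1}.
s5 and s4 end up in different blocks, so they are distinguishable. For instance, the string 'ε' is accepted from only s5.

Yes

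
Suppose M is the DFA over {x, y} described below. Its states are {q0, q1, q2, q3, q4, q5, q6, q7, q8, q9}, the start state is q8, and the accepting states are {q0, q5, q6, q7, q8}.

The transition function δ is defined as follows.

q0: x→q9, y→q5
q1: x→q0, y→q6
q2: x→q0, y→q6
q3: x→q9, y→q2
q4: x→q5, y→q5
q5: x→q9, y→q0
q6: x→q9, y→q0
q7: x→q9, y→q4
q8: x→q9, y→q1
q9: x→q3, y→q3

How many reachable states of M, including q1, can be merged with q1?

2

First remove the unreachable states {q4,q7}; 8 states remain.
Start with accepting vs non-accepting: {q0,q5,q6,q8} | {q1,q2,q3,q9}.
Split {q0,q5,q6,q8} by δ(·,y) → {q0,q5,q6} and {q8}.
Refine {q1,q2,q3,q9} on symbol x: members go to different blocks, giving {q1,q2} and {q3,q9}.
On input y, block {q3,q9} splits into {q3} and {q9}.
The partition is now stable with 5 blocks: {q0,q5,q6} | {q1,q2} | {q8} | {q3} | {q9}.
State q1 belongs to the block {q1,q2}, which has 2 states.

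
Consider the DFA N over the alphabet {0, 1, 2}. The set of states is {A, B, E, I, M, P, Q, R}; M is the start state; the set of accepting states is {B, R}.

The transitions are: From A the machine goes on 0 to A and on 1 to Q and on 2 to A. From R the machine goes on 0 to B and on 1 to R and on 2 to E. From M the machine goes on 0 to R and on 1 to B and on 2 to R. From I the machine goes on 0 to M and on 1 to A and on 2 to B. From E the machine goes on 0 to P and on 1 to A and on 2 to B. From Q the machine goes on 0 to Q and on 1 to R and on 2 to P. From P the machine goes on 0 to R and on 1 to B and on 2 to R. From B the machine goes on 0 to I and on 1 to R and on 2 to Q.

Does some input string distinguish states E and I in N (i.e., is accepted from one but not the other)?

No

Initial partition by acceptance: {B,R} | {A,E,I,M,P,Q}.
Split {B,R} by δ(·,0) → {R} and {B}.
On input 0, block {A,E,I,M,P,Q} splits into {A,E,I,Q} and {M,P}.
Split {A,E,I,Q} by δ(·,0) → {A,Q} and {E,I}.
On input 1, block {A,Q} splits into {Q} and {A}.
No further refinement is possible. Final partition (6 blocks): {R} | {Q} | {B} | {M,P} | {E,I} | {A}.
E and I lie in the same block of the stable partition, so they are equivalent — no string distinguishes them.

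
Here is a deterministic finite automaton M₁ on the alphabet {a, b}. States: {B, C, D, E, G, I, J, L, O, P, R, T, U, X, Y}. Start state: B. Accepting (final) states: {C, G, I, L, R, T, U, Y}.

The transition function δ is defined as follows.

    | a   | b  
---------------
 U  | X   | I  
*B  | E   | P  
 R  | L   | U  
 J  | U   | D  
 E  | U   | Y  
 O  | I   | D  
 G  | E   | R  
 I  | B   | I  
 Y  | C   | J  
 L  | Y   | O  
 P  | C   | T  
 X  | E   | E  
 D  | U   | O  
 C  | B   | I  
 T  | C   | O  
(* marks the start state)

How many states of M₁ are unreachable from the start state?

BFS from B reaches {B, C, D, E, I, J, O, P, T, U, X, Y}; the 3 state(s) G, L, R are never visited.

3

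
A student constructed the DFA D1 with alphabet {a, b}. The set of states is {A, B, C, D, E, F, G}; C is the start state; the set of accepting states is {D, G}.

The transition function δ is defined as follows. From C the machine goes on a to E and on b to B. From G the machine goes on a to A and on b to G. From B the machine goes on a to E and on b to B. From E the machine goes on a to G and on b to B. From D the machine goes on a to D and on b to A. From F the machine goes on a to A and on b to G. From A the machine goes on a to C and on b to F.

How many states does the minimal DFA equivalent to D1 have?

Reachable states from the start: {A,B,C,E,F,G}. Unreachable: {D} — drop them.
P0 = {G} | {A,B,C,E,F}.
Split {A,B,C,E,F} by δ(·,a) → {A,B,C,F} and {E}.
On input a, block {A,B,C,F} splits into {A,F} and {B,C}.
Refine {A,F} on symbol a: members go to different blocks, giving {A} and {F}.
The partition is now stable with 5 blocks: {G} | {A} | {E} | {B,C} | {F}.

5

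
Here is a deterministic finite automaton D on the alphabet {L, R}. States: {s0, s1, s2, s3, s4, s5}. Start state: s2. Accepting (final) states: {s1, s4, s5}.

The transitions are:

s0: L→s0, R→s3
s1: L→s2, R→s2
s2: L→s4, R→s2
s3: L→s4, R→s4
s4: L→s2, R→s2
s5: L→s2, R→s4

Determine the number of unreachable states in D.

Starting at s2 and following transitions, the reachable set is {s2, s4}. That leaves s0, s1, s3, s5 unreachable — 4 in total.

4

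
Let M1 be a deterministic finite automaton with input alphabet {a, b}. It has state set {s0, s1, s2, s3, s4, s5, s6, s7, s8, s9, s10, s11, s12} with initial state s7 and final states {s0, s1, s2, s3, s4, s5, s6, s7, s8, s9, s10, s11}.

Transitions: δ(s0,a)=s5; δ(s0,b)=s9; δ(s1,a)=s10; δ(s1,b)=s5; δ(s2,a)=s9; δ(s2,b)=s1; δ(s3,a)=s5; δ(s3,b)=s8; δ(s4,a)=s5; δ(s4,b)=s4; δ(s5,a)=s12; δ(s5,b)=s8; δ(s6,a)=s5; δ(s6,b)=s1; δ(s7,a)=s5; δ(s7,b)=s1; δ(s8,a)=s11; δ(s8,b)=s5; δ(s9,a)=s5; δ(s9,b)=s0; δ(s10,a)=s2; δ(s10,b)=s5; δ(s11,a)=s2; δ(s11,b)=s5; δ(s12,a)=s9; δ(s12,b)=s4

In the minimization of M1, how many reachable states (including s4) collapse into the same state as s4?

3

First remove the unreachable states {s3,s6}; 11 states remain.
Initial partition by acceptance: {s0,s1,s2,s4,s5,s7,s8,s9,s10,s11} | {s12}.
Split {s0,s1,s2,s4,s5,s7,s8,s9,s10,s11} by δ(·,a) → {s0,s1,s2,s4,s7,s8,s9,s10,s11} and {s5}.
On input a, block {s0,s1,s2,s4,s7,s8,s9,s10,s11} splits into {s1,s2,s8,s10,s11} and {s0,s4,s7,s9}.
Refine {s1,s2,s8,s10,s11} on symbol a: members go to different blocks, giving {s1,s8,s10,s11} and {s2}.
Split {s1,s8,s10,s11} by δ(·,a) → {s1,s8} and {s10,s11}.
On input b, block {s0,s4,s7,s9} splits into {s0,s4,s9} and {s7}.
The partition is now stable with 7 blocks: {s1,s8} | {s12} | {s5} | {s0,s4,s9} | {s2} | {s10,s11} | {s7}.
The equivalence class containing s4 is {s0,s4,s9}, of size 3.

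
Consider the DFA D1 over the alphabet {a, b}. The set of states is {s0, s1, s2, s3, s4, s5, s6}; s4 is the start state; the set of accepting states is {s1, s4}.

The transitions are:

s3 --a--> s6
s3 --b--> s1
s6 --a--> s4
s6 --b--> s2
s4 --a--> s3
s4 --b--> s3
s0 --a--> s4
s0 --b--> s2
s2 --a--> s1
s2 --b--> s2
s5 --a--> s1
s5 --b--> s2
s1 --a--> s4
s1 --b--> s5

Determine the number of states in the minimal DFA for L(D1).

5

Reachable states from the start: {s1,s2,s3,s4,s5,s6}. Unreachable: {s0} — drop them.
P0 = {s1,s4} | {s2,s3,s5,s6}.
On input a, block {s1,s4} splits into {s1} and {s4}.
On input a, block {s2,s3,s5,s6} splits into {s2,s5} and {s3} and {s6}.
Stable partition: {s1} | {s2,s5} | {s4} | {s3} | {s6} — 5 equivalence classes.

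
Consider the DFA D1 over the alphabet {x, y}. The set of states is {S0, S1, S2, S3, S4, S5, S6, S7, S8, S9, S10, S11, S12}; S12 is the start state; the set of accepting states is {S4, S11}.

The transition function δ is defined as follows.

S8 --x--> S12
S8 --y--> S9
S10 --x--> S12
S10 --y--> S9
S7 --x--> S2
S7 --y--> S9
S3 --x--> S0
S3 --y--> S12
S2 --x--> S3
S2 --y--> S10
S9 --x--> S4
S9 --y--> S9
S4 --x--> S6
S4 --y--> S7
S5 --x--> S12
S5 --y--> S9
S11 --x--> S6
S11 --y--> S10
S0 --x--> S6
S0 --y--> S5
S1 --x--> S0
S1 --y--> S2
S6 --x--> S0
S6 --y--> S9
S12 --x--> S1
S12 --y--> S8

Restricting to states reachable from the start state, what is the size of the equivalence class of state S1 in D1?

2

States {S11} cannot be reached from the start state, so discard them.
P0 = {S4} | {S0,S1,S2,S3,S5,S6,S7,S8,S9,S10,S12}.
Split {S0,S1,S2,S3,S5,S6,S7,S8,S9,S10,S12} by δ(·,x) → {S0,S1,S2,S3,S5,S6,S7,S8,S10,S12} and {S9}.
Split {S0,S1,S2,S3,S5,S6,S7,S8,S10,S12} by δ(·,y) → {S0,S1,S2,S3,S12} and {S5,S6,S7,S8,S10}.
On input x, block {S0,S1,S2,S3,S12} splits into {S1,S2,S3,S12} and {S0}.
Split {S1,S2,S3,S12} by δ(·,x) → {S1,S3} and {S2,S12}.
On input x, block {S5,S6,S7,S8,S10} splits into {S5,S7,S8,S10} and {S6}.
The partition is now stable with 7 blocks: {S4} | {S1,S3} | {S9} | {S5,S7,S8,S10} | {S0} | {S2,S12} | {S6}.
The equivalence class containing S1 is {S1,S3}, of size 2.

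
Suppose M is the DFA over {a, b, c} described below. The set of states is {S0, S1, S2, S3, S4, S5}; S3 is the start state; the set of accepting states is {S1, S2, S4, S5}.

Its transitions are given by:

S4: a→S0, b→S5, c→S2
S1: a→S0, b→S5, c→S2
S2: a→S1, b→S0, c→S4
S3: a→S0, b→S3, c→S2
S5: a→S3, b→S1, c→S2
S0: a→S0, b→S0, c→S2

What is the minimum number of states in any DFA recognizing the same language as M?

All states are reachable from the start state.
P0 = {S1,S2,S4,S5} | {S0,S3}.
Refine {S1,S2,S4,S5} on symbol a: members go to different blocks, giving {S1,S4,S5} and {S2}.
No further refinement is possible. Final partition (3 blocks): {S1,S4,S5} | {S0,S3} | {S2}.

3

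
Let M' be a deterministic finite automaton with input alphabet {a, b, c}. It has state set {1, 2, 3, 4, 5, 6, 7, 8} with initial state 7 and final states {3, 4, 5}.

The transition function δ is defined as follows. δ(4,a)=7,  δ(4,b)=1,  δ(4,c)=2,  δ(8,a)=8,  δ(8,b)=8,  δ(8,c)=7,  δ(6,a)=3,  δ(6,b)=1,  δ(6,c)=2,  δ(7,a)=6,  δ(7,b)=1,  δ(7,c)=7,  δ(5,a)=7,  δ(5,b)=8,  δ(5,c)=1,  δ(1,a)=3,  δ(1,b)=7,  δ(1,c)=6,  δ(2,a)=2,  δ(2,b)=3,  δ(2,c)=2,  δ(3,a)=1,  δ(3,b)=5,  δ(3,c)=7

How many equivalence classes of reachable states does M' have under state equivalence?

7

Reachable states from the start: {1,2,3,5,6,7,8}. Unreachable: {4} — drop them.
Start with accepting vs non-accepting: {3,5} | {1,2,6,7,8}.
Refine {3,5} on symbol b: members go to different blocks, giving {3} and {5}.
On input a, block {1,2,6,7,8} splits into {2,7,8} and {1,6}.
Split {2,7,8} by δ(·,a) → {2,8} and {7}.
Refine {2,8} on symbol b: members go to different blocks, giving {2} and {8}.
On input b, block {1,6} splits into {1} and {6}.
The partition is now stable with 7 blocks: {3} | {2} | {5} | {1} | {7} | {8} | {6}.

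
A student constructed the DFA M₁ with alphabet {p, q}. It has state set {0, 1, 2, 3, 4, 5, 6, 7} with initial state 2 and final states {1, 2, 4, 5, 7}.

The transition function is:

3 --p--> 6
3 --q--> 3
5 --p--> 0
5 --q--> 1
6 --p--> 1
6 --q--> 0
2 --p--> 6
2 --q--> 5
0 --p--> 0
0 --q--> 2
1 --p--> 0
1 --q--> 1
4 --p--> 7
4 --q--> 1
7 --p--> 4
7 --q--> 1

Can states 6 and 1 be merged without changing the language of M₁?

Reachable states from the start: {0,1,2,5,6}. Unreachable: {3,4,7} — drop them.
Start with accepting vs non-accepting: {1,2,5} | {0,6}.
On input p, block {0,6} splits into {0} and {6}.
On input p, block {1,2,5} splits into {1,5} and {2}.
The partition is now stable with 4 blocks: {1,5} | {0} | {6} | {2}.
6 and 1 end up in different blocks, so they are distinguishable. For instance, the string 'ε' is accepted from only 1.

No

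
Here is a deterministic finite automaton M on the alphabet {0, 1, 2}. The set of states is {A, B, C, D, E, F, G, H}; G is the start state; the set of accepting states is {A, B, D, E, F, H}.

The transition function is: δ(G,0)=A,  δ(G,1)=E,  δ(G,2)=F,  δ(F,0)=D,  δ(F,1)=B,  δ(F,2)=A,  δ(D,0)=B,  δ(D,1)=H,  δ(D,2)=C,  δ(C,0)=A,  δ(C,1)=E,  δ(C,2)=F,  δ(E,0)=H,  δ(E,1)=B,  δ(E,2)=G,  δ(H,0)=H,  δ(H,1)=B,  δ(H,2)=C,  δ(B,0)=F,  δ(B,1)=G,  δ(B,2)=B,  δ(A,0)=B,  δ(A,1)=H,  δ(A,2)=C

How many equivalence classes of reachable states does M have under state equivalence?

5

All states are reachable from the start state.
Start with accepting vs non-accepting: {A,B,D,E,F,H} | {C,G}.
Refine {A,B,D,E,F,H} on symbol 1: members go to different blocks, giving {A,D,E,F,H} and {B}.
Split {A,D,E,F,H} by δ(·,0) → {E,F,H} and {A,D}.
On input 0, block {E,F,H} splits into {E,H} and {F}.
No further refinement is possible. Final partition (5 blocks): {E,H} | {C,G} | {B} | {A,D} | {F}.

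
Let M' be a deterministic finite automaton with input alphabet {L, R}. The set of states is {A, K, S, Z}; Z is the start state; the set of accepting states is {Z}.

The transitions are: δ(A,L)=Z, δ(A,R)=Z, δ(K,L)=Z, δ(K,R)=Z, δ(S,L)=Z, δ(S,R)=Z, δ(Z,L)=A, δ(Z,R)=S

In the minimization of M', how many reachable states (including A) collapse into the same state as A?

First remove the unreachable states {K}; 3 states remain.
Start with accepting vs non-accepting: {Z} | {A,S}.
Stable partition: {Z} | {A,S} — 2 equivalence classes.
State A belongs to the block {A,S}, which has 2 states.

2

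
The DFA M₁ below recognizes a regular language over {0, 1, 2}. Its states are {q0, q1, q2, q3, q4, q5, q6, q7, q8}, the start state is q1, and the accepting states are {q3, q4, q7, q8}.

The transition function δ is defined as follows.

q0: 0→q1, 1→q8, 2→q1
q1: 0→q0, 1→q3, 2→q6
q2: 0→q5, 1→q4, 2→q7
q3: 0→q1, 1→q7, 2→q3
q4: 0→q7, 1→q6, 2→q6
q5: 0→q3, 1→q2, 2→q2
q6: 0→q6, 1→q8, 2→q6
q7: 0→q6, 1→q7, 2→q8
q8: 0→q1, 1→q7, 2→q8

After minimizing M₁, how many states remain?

2

First remove the unreachable states {q2,q4,q5}; 6 states remain.
P0 = {q3,q7,q8} | {q0,q1,q6}.
No further refinement is possible. Final partition (2 blocks): {q3,q7,q8} | {q0,q1,q6}.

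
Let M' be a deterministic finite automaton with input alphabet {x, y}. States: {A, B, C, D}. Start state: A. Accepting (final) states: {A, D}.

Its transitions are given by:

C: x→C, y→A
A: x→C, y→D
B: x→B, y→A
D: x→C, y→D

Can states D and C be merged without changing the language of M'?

States {B} cannot be reached from the start state, so discard them.
Initial partition by acceptance: {A,D} | {C}.
No further refinement is possible. Final partition (2 blocks): {A,D} | {C}.
D and C end up in different blocks, so they are distinguishable. For instance, the string 'ε' is accepted from only D.

No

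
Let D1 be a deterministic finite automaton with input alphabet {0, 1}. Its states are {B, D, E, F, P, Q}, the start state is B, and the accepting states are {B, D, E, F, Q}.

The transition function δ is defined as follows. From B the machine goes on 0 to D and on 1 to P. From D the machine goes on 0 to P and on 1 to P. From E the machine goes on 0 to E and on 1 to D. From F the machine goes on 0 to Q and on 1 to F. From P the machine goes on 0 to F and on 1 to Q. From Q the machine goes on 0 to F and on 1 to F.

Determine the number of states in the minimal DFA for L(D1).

4

States {E} cannot be reached from the start state, so discard them.
P0 = {B,D,F,Q} | {P}.
On input 0, block {B,D,F,Q} splits into {B,F,Q} and {D}.
On input 0, block {B,F,Q} splits into {F,Q} and {B}.
No further refinement is possible. Final partition (4 blocks): {F,Q} | {P} | {D} | {B}.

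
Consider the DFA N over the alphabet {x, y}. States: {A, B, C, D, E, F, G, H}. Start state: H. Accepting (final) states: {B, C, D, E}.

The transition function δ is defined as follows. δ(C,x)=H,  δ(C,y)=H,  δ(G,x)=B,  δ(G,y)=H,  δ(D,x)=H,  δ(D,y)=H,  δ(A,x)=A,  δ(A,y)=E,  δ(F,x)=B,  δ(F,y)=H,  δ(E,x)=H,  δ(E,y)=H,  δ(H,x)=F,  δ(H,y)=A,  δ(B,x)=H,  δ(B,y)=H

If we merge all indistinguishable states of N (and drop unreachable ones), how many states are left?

4

First remove the unreachable states {C,D,G}; 5 states remain.
P0 = {B,E} | {A,F,H}.
On input x, block {A,F,H} splits into {A,H} and {F}.
On input x, block {A,H} splits into {A} and {H}.
No further refinement is possible. Final partition (4 blocks): {B,E} | {A} | {F} | {H}.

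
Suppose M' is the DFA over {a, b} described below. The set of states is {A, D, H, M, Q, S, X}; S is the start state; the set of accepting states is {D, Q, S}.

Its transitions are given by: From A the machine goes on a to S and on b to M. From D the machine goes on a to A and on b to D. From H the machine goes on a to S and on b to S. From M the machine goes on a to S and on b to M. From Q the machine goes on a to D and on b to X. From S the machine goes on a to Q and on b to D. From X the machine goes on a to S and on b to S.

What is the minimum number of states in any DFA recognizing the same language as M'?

5

Reachable states from the start: {A,D,M,Q,S,X}. Unreachable: {H} — drop them.
P0 = {D,Q,S} | {A,M,X}.
Split {D,Q,S} by δ(·,a) → {Q,S} and {D}.
Refine {Q,S} on symbol a: members go to different blocks, giving {S} and {Q}.
On input b, block {A,M,X} splits into {A,M} and {X}.
The partition is now stable with 5 blocks: {S} | {A,M} | {D} | {Q} | {X}.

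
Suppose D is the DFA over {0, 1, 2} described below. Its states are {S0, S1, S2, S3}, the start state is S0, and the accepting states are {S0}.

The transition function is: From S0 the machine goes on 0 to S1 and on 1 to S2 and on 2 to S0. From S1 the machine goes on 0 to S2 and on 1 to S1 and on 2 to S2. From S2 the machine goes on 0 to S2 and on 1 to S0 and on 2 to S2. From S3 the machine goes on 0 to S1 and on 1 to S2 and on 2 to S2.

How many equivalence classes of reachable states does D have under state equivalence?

Reachable states from the start: {S0,S1,S2}. Unreachable: {S3} — drop them.
P0 = {S0} | {S1,S2}.
On input 1, block {S1,S2} splits into {S1} and {S2}.
No further refinement is possible. Final partition (3 blocks): {S0} | {S1} | {S2}.

3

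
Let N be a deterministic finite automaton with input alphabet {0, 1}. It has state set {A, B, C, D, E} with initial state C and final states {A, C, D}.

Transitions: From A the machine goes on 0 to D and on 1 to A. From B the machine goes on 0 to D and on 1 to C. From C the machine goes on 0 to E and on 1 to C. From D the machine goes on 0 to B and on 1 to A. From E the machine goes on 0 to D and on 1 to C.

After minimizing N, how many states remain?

All states are reachable from the start state.
Start with accepting vs non-accepting: {A,C,D} | {B,E}.
On input 0, block {A,C,D} splits into {C,D} and {A}.
On input 1, block {C,D} splits into {C} and {D}.
Stable partition: {C} | {B,E} | {A} | {D} — 4 equivalence classes.

4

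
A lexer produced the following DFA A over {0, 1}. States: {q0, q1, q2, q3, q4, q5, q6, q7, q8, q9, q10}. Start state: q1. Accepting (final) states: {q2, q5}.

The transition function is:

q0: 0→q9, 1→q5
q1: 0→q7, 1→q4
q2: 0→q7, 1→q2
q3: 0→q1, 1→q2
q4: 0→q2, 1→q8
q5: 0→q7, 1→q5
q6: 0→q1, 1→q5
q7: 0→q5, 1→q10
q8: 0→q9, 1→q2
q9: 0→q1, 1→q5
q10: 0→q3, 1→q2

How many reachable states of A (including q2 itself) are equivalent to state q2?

2

States {q0,q6} cannot be reached from the start state, so discard them.
Start with accepting vs non-accepting: {q2,q5} | {q1,q3,q4,q7,q8,q9,q10}.
Split {q1,q3,q4,q7,q8,q9,q10} by δ(·,0) → {q1,q3,q8,q9,q10} and {q4,q7}.
On input 0, block {q1,q3,q8,q9,q10} splits into {q3,q8,q9,q10} and {q1}.
Refine {q3,q8,q9,q10} on symbol 0: members go to different blocks, giving {q3,q9} and {q8,q10}.
Stable partition: {q2,q5} | {q3,q9} | {q4,q7} | {q1} | {q8,q10} — 5 equivalence classes.
State q2 belongs to the block {q2,q5}, which has 2 states.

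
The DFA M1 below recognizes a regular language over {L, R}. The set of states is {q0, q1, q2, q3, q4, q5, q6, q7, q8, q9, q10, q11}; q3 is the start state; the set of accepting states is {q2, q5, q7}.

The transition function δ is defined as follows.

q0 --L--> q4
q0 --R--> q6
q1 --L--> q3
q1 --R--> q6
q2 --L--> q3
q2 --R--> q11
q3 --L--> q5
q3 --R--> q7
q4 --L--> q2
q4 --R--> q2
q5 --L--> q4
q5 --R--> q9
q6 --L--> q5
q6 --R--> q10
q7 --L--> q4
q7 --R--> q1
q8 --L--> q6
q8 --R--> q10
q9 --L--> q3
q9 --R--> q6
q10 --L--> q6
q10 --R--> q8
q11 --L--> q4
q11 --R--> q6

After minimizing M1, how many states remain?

First remove the unreachable states {q0}; 11 states remain.
P0 = {q2,q5,q7} | {q1,q3,q4,q6,q8,q9,q10,q11}.
On input L, block {q1,q3,q4,q6,q8,q9,q10,q11} splits into {q1,q8,q9,q10,q11} and {q3,q4,q6}.
Split {q1,q8,q9,q10,q11} by δ(·,R) → {q1,q9,q11} and {q8,q10}.
Refine {q3,q4,q6} on symbol R: members go to different blocks, giving {q3,q4} and {q6}.
Stable partition: {q2,q5,q7} | {q1,q9,q11} | {q3,q4} | {q8,q10} | {q6} — 5 equivalence classes.

5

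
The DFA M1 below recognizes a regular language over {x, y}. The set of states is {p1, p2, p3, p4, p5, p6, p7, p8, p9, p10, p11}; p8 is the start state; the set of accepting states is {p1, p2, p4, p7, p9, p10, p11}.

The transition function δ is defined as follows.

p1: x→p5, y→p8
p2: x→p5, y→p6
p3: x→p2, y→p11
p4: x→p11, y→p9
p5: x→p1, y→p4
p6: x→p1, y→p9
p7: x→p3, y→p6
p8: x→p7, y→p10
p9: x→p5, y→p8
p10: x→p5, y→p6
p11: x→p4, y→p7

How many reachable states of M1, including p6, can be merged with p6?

All states are reachable from the start state.
P0 = {p1,p2,p4,p7,p9,p10,p11} | {p3,p5,p6,p8}.
Refine {p1,p2,p4,p7,p9,p10,p11} on symbol x: members go to different blocks, giving {p1,p2,p7,p9,p10} and {p4,p11}.
On input y, block {p3,p5,p6,p8} splits into {p3,p5} and {p6,p8}.
Stable partition: {p1,p2,p7,p9,p10} | {p3,p5} | {p4,p11} | {p6,p8} — 4 equivalence classes.
The equivalence class containing p6 is {p6,p8}, of size 2.

2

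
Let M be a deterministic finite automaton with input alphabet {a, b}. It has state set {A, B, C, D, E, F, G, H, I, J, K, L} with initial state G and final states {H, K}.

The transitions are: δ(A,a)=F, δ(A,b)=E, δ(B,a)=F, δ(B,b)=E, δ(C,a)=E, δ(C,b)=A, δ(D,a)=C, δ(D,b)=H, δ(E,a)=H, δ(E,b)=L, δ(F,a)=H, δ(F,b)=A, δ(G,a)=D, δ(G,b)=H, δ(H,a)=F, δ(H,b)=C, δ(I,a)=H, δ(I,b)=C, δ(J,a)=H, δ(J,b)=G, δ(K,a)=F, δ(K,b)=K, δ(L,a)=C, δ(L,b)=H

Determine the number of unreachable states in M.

4

BFS from G reaches {A, C, D, E, F, G, H, L}; the 4 state(s) B, I, J, K are never visited.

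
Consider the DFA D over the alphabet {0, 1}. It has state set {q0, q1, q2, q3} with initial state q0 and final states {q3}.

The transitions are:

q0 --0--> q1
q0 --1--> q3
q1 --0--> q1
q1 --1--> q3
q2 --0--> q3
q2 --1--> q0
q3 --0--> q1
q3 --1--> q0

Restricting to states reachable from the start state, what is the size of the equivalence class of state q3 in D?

First remove the unreachable states {q2}; 3 states remain.
Start with accepting vs non-accepting: {q3} | {q0,q1}.
The partition is now stable with 2 blocks: {q3} | {q0,q1}.
State q3 belongs to the block {q3}, which has 1 states.

1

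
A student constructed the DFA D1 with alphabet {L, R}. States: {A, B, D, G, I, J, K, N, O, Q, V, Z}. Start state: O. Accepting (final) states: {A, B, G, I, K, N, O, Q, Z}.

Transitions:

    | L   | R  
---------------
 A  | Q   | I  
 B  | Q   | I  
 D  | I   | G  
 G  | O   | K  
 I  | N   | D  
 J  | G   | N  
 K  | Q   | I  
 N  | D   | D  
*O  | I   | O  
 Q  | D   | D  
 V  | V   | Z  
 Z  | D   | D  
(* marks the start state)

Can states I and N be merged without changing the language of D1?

States {A,B,J,V,Z} cannot be reached from the start state, so discard them.
Start with accepting vs non-accepting: {G,I,K,N,O,Q} | {D}.
Split {G,I,K,N,O,Q} by δ(·,L) → {G,I,K,O} and {N,Q}.
Split {G,I,K,O} by δ(·,L) → {G,O} and {I,K}.
On input L, block {G,O} splits into {G} and {O}.
On input R, block {I,K} splits into {I} and {K}.
No further refinement is possible. Final partition (6 blocks): {G} | {D} | {N,Q} | {I} | {O} | {K}.
I and N end up in different blocks, so they are distinguishable. For instance, the string 'L' is accepted from only I.

No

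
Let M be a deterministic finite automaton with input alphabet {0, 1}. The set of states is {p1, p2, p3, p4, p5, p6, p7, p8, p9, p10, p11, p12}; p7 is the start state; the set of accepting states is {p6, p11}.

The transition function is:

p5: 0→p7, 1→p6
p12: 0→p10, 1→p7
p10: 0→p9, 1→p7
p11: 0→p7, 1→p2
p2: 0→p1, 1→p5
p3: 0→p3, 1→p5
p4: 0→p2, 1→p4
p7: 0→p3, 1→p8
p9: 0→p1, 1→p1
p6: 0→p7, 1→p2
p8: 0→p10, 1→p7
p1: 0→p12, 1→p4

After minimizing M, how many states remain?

10

Reachable states from the start: {p1,p2,p3,p4,p5,p6,p7,p8,p9,p10,p12}. Unreachable: {p11} — drop them.
Start with accepting vs non-accepting: {p6} | {p1,p2,p3,p4,p5,p7,p8,p9,p10,p12}.
Split {p1,p2,p3,p4,p5,p7,p8,p9,p10,p12} by δ(·,1) → {p1,p2,p3,p4,p7,p8,p9,p10,p12} and {p5}.
On input 1, block {p1,p2,p3,p4,p7,p8,p9,p10,p12} splits into {p1,p4,p7,p8,p9,p10,p12} and {p2,p3}.
Refine {p1,p4,p7,p8,p9,p10,p12} on symbol 0: members go to different blocks, giving {p1,p8,p9,p10,p12} and {p4,p7}.
Split {p1,p8,p9,p10,p12} by δ(·,1) → {p1,p8,p10,p12} and {p9}.
On input 0, block {p1,p8,p10,p12} splits into {p1,p8,p12} and {p10}.
On input 0, block {p1,p8,p12} splits into {p8,p12} and {p1}.
Refine {p2,p3} on symbol 0: members go to different blocks, giving {p2} and {p3}.
On input 0, block {p4,p7} splits into {p4} and {p7}.
The partition is now stable with 10 blocks: {p6} | {p8,p12} | {p5} | {p2} | {p4} | {p9} | {p10} | {p1} | {p3} | {p7}.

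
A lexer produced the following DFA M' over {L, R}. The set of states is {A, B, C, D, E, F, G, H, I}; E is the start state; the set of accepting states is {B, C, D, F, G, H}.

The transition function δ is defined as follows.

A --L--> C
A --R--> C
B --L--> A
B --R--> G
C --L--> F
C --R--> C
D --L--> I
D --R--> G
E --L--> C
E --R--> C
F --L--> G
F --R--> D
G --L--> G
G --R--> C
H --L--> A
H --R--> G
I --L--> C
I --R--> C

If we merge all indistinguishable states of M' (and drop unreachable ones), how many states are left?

5

First remove the unreachable states {A,B,H}; 6 states remain.
P0 = {C,D,F,G} | {E,I}.
Refine {C,D,F,G} on symbol L: members go to different blocks, giving {C,F,G} and {D}.
On input R, block {C,F,G} splits into {C,G} and {F}.
On input L, block {C,G} splits into {C} and {G}.
Stable partition: {C} | {E,I} | {D} | {F} | {G} — 5 equivalence classes.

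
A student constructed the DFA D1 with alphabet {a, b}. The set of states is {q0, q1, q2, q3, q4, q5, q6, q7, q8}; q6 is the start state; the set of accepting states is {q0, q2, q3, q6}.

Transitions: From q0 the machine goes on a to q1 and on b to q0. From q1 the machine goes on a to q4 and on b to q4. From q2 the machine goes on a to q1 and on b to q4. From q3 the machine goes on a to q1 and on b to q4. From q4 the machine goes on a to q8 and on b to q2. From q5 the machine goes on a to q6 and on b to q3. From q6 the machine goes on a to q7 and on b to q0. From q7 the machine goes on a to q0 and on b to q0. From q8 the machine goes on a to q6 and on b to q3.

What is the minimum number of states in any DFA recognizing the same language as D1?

Reachable states from the start: {q0,q1,q2,q3,q4,q6,q7,q8}. Unreachable: {q5} — drop them.
Initial partition by acceptance: {q0,q2,q3,q6} | {q1,q4,q7,q8}.
Refine {q0,q2,q3,q6} on symbol b: members go to different blocks, giving {q0,q6} and {q2,q3}.
On input a, block {q1,q4,q7,q8} splits into {q1,q4} and {q7,q8}.
On input a, block {q0,q6} splits into {q0} and {q6}.
Refine {q1,q4} on symbol a: members go to different blocks, giving {q1} and {q4}.
Split {q7,q8} by δ(·,a) → {q7} and {q8}.
No further refinement is possible. Final partition (7 blocks): {q0} | {q1} | {q2,q3} | {q7} | {q6} | {q4} | {q8}.

7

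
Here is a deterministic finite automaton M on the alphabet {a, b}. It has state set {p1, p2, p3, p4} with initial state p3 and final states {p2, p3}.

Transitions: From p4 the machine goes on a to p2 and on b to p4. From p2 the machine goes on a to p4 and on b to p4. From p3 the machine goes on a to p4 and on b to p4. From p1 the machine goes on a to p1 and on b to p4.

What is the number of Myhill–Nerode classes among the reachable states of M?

2

States {p1} cannot be reached from the start state, so discard them.
Initial partition by acceptance: {p2,p3} | {p4}.
Stable partition: {p2,p3} | {p4} — 2 equivalence classes.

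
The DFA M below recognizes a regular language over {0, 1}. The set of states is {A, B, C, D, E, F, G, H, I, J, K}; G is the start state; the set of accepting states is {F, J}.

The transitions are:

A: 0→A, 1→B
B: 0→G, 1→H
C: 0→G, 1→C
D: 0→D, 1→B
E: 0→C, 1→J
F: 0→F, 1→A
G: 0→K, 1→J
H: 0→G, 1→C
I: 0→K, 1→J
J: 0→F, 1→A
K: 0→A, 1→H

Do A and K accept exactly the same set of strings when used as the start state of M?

Yes

Reachable states from the start: {A,B,C,F,G,H,J,K}. Unreachable: {D,E,I} — drop them.
Initial partition by acceptance: {F,J} | {A,B,C,G,H,K}.
Refine {A,B,C,G,H,K} on symbol 1: members go to different blocks, giving {A,B,C,H,K} and {G}.
Split {A,B,C,H,K} by δ(·,0) → {B,C,H} and {A,K}.
The partition is now stable with 4 blocks: {F,J} | {B,C,H} | {G} | {A,K}.
A and K lie in the same block of the stable partition, so they are equivalent — no string distinguishes them.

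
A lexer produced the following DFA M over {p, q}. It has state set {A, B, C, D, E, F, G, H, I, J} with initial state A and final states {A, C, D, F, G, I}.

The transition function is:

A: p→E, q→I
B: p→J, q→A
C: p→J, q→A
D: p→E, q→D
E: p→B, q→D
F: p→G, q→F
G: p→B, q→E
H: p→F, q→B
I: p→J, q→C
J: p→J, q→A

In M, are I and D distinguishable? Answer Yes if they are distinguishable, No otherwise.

No

States {F,G,H} cannot be reached from the start state, so discard them.
Initial partition by acceptance: {A,C,D,I} | {B,E,J}.
No further refinement is possible. Final partition (2 blocks): {A,C,D,I} | {B,E,J}.
I and D lie in the same block of the stable partition, so they are equivalent — no string distinguishes them.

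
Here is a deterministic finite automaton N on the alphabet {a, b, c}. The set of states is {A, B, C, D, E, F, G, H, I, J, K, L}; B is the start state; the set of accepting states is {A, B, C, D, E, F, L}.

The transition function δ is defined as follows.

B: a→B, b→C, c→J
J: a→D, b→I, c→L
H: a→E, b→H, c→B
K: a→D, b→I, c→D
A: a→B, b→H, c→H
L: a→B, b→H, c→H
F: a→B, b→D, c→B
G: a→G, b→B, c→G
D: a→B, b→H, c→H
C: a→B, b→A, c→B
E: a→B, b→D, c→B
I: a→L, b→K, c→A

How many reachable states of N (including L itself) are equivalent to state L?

3

States {F,G} cannot be reached from the start state, so discard them.
Start with accepting vs non-accepting: {A,B,C,D,E,L} | {H,I,J,K}.
On input b, block {A,B,C,D,E,L} splits into {A,D,L} and {B,C,E}.
Split {H,I,J,K} by δ(·,a) → {I,J,K} and {H}.
Split {B,C,E} by δ(·,b) → {C,E} and {B}.
No further refinement is possible. Final partition (5 blocks): {A,D,L} | {I,J,K} | {C,E} | {H} | {B}.
The equivalence class containing L is {A,D,L}, of size 3.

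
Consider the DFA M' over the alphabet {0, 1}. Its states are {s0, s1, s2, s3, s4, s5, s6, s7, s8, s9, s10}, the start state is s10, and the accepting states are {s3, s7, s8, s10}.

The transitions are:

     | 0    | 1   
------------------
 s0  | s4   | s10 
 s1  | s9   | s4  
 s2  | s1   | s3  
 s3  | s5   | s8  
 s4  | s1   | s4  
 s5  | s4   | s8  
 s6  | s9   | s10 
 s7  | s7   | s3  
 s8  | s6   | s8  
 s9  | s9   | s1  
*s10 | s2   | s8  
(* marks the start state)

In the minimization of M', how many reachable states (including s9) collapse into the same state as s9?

First remove the unreachable states {s0,s7}; 9 states remain.
Initial partition by acceptance: {s3,s8,s10} | {s1,s2,s4,s5,s6,s9}.
Split {s1,s2,s4,s5,s6,s9} by δ(·,1) → {s1,s4,s9} and {s2,s5,s6}.
The partition is now stable with 3 blocks: {s3,s8,s10} | {s1,s4,s9} | {s2,s5,s6}.
State s9 belongs to the block {s1,s4,s9}, which has 3 states.

3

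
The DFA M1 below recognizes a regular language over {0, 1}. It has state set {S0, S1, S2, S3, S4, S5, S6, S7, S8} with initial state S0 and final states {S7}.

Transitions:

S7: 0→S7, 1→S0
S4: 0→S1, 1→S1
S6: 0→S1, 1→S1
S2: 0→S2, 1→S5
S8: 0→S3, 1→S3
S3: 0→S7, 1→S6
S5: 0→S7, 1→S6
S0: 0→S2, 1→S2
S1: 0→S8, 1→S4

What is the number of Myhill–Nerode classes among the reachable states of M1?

All states are reachable from the start state.
Start with accepting vs non-accepting: {S7} | {S0,S1,S2,S3,S4,S5,S6,S8}.
Refine {S0,S1,S2,S3,S4,S5,S6,S8} on symbol 0: members go to different blocks, giving {S0,S1,S2,S4,S6,S8} and {S3,S5}.
On input 0, block {S0,S1,S2,S4,S6,S8} splits into {S0,S1,S2,S4,S6} and {S8}.
Refine {S0,S1,S2,S4,S6} on symbol 0: members go to different blocks, giving {S0,S2,S4,S6} and {S1}.
Refine {S0,S2,S4,S6} on symbol 0: members go to different blocks, giving {S0,S2} and {S4,S6}.
On input 1, block {S0,S2} splits into {S0} and {S2}.
Stable partition: {S7} | {S0} | {S3,S5} | {S8} | {S1} | {S4,S6} | {S2} — 7 equivalence classes.

7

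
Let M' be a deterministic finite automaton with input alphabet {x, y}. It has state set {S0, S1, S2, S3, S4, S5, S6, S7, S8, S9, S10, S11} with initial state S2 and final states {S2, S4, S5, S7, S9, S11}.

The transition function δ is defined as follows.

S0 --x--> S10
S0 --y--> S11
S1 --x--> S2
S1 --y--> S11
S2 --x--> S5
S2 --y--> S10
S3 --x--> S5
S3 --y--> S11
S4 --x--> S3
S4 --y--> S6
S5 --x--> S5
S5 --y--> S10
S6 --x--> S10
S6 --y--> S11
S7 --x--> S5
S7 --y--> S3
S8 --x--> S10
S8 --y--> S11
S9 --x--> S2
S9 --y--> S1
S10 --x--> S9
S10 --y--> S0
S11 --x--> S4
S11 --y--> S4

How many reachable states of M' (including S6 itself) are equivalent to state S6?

2

First remove the unreachable states {S7,S8}; 10 states remain.
Start with accepting vs non-accepting: {S2,S4,S5,S9,S11} | {S0,S1,S3,S6,S10}.
Refine {S2,S4,S5,S9,S11} on symbol x: members go to different blocks, giving {S2,S5,S9,S11} and {S4}.
Refine {S2,S5,S9,S11} on symbol x: members go to different blocks, giving {S2,S5,S9} and {S11}.
Split {S0,S1,S3,S6,S10} by δ(·,x) → {S1,S3,S10} and {S0,S6}.
Split {S1,S3,S10} by δ(·,y) → {S1,S3} and {S10}.
Split {S2,S5,S9} by δ(·,y) → {S2,S5} and {S9}.
The partition is now stable with 7 blocks: {S2,S5} | {S1,S3} | {S4} | {S11} | {S0,S6} | {S10} | {S9}.
State S6 belongs to the block {S0,S6}, which has 2 states.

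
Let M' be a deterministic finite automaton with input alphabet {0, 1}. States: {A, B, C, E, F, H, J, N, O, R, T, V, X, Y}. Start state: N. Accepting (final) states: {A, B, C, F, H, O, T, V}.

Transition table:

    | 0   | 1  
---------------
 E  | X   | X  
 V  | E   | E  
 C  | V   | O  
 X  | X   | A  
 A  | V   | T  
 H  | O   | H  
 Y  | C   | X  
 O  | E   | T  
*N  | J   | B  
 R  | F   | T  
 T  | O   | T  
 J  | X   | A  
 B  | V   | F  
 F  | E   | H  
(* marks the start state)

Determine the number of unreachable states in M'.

Starting at N and following transitions, the reachable set is {A, B, E, F, H, J, N, O, T, V, X}. That leaves C, R, Y unreachable — 3 in total.

3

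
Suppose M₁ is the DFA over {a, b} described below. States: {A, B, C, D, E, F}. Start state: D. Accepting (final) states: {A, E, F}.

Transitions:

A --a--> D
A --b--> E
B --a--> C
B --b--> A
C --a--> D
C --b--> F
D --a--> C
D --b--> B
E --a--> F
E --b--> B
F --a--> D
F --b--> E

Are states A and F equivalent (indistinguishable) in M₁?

Every state is reachable, so we keep all 6.
Initial partition by acceptance: {A,E,F} | {B,C,D}.
Split {A,E,F} by δ(·,a) → {A,F} and {E}.
Split {B,C,D} by δ(·,b) → {B,C} and {D}.
On input a, block {B,C} splits into {B} and {C}.
No further refinement is possible. Final partition (5 blocks): {A,F} | {B} | {E} | {D} | {C}.
A and F lie in the same block of the stable partition, so they are equivalent — no string distinguishes them.

Yes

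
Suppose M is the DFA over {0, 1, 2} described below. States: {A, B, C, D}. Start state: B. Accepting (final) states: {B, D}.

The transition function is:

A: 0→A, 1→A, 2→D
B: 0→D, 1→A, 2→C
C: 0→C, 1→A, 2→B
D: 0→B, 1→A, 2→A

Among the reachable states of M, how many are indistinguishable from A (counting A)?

All states are reachable from the start state.
Start with accepting vs non-accepting: {B,D} | {A,C}.
The partition is now stable with 2 blocks: {B,D} | {A,C}.
State A belongs to the block {A,C}, which has 2 states.

2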